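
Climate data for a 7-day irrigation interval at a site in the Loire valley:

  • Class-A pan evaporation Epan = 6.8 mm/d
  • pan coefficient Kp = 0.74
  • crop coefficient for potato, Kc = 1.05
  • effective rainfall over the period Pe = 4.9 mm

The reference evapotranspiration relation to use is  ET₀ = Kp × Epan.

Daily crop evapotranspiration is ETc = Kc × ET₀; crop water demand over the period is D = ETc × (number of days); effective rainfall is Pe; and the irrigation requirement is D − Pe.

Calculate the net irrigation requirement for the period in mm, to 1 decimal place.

32.1 mm

ET₀ = 0.74 × 6.8 = 5.0320 mm/d
ETc = Kc × ET₀ = 1.05 × 5.0320 = 5.2836 mm/d
Crop demand D = ETc × 7 d = 5.2836 × 7 = 36.985 mm
D − Pe = 36.985 − 4.9 = 32.085 mm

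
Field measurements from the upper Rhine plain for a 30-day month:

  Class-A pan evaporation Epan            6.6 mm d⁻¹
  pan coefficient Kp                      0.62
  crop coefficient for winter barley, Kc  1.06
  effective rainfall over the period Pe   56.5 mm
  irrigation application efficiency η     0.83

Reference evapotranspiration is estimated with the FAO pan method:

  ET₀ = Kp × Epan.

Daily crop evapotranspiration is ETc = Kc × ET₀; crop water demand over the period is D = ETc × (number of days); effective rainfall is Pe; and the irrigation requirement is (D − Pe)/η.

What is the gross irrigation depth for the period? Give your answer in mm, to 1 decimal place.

ET₀ = 0.62 × 6.6 = 4.0920 mm/d
ETc = Kc × ET₀ = 1.06 × 4.0920 = 4.3375 mm/d
Crop demand D = ETc × 30 d = 4.3375 × 30 = 130.125 mm
D − Pe = 130.125 − 56.5 = 73.625 mm
Gross irrigation = 73.625 / 0.83 = 88.705 mm

88.7 mm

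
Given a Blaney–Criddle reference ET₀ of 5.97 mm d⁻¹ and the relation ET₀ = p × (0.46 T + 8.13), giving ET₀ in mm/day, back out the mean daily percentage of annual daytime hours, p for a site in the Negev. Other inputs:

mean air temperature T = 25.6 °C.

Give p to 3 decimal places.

p = ET₀ / (0.46 T + 8.13) = 5.97 / (0.46 × 25.6 + 8.13) = 5.97 / 19.906 = 0.2999

0.300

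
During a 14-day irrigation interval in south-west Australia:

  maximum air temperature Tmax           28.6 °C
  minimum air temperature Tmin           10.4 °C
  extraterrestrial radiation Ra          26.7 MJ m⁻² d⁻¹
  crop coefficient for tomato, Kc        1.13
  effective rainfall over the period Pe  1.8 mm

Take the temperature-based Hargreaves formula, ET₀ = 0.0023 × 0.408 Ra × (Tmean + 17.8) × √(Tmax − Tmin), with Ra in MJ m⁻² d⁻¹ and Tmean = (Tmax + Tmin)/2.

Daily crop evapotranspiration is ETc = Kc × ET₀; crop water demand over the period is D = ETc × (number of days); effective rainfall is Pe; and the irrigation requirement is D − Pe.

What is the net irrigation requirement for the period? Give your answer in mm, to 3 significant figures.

Tmean = (28.6 + 10.4)/2 = 19.50 °C
0.408 Ra = 0.408 × 26.7 = 10.8936 mm/d equivalent
ET₀ = 0.0023 × 10.8936 × (19.50 + 17.8) × √18.2 = 0.0023 × 10.8936 × 37.30 × 4.2661 = 3.9869 mm/d
ETc = Kc × ET₀ = 1.13 × 3.9869 = 4.5052 mm/d
Crop demand D = ETc × 14 d = 4.5052 × 14 = 63.073 mm
D − Pe = 63.073 − 1.8 = 61.273 mm

61.3 mm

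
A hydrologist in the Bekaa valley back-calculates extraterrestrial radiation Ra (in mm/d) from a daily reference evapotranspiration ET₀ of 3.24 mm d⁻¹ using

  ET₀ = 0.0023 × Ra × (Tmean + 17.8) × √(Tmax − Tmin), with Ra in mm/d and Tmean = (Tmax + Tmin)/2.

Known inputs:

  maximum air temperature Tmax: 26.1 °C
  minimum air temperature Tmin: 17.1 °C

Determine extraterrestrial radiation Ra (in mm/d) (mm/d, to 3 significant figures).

11.9 mm/d

Tmean = 21.60 °C; √ΔT = 3.0000
Ra = ET₀ / [0.0023 × (Tmean+17.8) × √ΔT] = 3.24 / (0.0023 × 39.40 × 3.0000) = 11.918 mm/d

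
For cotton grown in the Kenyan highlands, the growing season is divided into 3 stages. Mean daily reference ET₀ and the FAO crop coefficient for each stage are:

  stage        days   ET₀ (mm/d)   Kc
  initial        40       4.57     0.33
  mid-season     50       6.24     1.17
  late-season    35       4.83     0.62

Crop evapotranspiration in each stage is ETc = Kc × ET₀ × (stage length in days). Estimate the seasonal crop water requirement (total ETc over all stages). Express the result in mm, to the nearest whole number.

initial: 0.33 × 4.57 × 40 = 60.32 mm
mid-season: 1.17 × 6.24 × 50 = 365.04 mm
late-season: 0.62 × 4.83 × 35 = 104.81 mm
Seasonal total = 530.17 mm

530 mm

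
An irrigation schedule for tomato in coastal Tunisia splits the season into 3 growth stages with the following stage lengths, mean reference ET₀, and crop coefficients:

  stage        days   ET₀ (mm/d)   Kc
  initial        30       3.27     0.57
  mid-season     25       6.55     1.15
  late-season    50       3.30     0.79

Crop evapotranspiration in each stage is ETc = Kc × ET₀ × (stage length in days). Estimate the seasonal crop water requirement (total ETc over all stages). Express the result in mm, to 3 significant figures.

initial: 0.57 × 3.27 × 30 = 55.92 mm
mid-season: 1.15 × 6.55 × 25 = 188.31 mm
late-season: 0.79 × 3.30 × 50 = 130.35 mm
Seasonal total = 374.58 mm

375 mm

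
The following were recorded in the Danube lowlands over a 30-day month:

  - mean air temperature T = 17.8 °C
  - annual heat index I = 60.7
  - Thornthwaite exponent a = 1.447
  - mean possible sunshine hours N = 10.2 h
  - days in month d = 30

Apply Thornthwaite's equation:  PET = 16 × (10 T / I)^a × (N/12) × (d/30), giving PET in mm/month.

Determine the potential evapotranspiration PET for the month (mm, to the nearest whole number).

65 mm

10T/I = 10 × 17.8 / 60.7 = 2.9325
(10T/I)^a = 2.9325^1.447 = 4.7434
Uncorrected PET = 16 × 4.7434 = 75.894 mm
Correction = (N/12)(d/30) = (10.2/12)(30/30) = 0.8500
PET = 75.894 × 0.8500 = 64.510 mm/month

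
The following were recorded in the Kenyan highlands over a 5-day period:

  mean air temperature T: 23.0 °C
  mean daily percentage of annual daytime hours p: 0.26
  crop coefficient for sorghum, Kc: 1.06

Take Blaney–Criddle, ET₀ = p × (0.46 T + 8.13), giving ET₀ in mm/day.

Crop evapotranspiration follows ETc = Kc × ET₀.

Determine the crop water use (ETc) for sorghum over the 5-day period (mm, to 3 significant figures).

ET₀ = 0.26 × (0.46 × 23.0 + 8.13) = 0.26 × 18.710 = 4.8646 mm/d
ETc = Kc × ET₀ = 1.06 × 4.8646 = 5.1565 mm/d
Over 5 days: 5.1565 × 5 = 25.783 mm

25.8 mm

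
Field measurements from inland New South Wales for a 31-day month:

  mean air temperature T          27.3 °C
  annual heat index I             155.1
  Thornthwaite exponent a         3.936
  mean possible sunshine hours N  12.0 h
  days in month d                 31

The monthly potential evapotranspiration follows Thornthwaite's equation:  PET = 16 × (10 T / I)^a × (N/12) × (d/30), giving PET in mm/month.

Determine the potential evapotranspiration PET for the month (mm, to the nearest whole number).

10T/I = 10 × 27.3 / 155.1 = 1.7602
(10T/I)^a = 1.7602^3.936 = 9.2583
Uncorrected PET = 16 × 9.2583 = 148.133 mm
Correction = (N/12)(d/30) = (12.0/12)(31/30) = 1.0333
PET = 148.133 × 1.0333 = 153.066 mm/month

153 mm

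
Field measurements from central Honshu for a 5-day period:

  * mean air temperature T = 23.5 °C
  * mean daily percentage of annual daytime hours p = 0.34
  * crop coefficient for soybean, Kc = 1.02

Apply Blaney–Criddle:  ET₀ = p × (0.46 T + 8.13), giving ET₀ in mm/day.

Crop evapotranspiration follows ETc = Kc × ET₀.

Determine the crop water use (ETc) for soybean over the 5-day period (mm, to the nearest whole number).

33 mm

ET₀ = 0.34 × (0.46 × 23.5 + 8.13) = 0.34 × 18.940 = 6.4396 mm/d
ETc = Kc × ET₀ = 1.02 × 6.4396 = 6.5684 mm/d
Over 5 days: 6.5684 × 5 = 32.842 mm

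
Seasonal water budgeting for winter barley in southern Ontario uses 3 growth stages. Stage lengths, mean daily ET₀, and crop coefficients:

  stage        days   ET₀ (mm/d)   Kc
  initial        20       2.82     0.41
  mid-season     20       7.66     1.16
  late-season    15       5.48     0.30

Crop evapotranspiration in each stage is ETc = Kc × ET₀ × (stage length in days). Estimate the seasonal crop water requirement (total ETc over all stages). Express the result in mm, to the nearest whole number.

initial: 0.41 × 2.82 × 20 = 23.12 mm
mid-season: 1.16 × 7.66 × 20 = 177.71 mm
late-season: 0.30 × 5.48 × 15 = 24.66 mm
Seasonal total = 225.49 mm

225 mm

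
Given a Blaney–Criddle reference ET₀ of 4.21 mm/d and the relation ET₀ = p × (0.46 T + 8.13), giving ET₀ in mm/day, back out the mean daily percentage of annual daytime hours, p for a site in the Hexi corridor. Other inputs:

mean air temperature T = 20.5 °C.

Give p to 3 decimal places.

0.240

p = ET₀ / (0.46 T + 8.13) = 4.21 / (0.46 × 20.5 + 8.13) = 4.21 / 17.560 = 0.2397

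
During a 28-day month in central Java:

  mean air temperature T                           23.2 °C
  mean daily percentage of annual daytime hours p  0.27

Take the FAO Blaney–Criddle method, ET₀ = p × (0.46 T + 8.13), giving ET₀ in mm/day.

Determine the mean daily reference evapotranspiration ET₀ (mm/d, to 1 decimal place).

5.1 mm/d

ET₀ = 0.27 × (0.46 × 23.2 + 8.13) = 0.27 × 18.802 = 5.0765 mm/d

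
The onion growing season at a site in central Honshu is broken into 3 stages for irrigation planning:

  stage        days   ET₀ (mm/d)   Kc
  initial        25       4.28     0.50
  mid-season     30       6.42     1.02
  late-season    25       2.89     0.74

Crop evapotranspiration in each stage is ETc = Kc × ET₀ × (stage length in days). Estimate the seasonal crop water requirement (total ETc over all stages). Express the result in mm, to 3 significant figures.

303 mm

initial: 0.50 × 4.28 × 25 = 53.50 mm
mid-season: 1.02 × 6.42 × 30 = 196.45 mm
late-season: 0.74 × 2.89 × 25 = 53.47 mm
Seasonal total = 303.42 mm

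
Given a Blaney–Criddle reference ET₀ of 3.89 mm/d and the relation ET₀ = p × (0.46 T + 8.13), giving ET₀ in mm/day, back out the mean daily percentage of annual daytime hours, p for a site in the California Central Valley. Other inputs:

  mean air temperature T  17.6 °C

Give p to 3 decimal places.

0.240

p = ET₀ / (0.46 T + 8.13) = 3.89 / (0.46 × 17.6 + 8.13) = 3.89 / 16.226 = 0.2397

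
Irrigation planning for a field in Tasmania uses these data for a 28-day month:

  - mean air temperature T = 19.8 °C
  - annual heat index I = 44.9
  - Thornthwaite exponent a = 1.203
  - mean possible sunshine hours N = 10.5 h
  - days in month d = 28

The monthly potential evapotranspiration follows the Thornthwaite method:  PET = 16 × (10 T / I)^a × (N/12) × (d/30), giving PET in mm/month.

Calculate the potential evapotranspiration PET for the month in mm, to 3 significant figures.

77.9 mm

10T/I = 10 × 19.8 / 44.9 = 4.4098
(10T/I)^a = 4.4098^1.203 = 5.9599
Uncorrected PET = 16 × 5.9599 = 95.358 mm
Correction = (N/12)(d/30) = (10.5/12)(28/30) = 0.8167
PET = 95.358 × 0.8167 = 77.879 mm/month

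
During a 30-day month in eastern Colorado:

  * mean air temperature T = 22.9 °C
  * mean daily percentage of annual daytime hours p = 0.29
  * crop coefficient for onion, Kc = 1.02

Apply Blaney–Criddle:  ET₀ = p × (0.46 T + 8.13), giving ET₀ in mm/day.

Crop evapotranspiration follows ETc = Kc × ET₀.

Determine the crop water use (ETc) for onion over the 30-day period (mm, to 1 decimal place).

ET₀ = 0.29 × (0.46 × 22.9 + 8.13) = 0.29 × 18.664 = 5.4126 mm/d
ETc = Kc × ET₀ = 1.02 × 5.4126 = 5.5209 mm/d
Over 30 days: 5.5209 × 30 = 165.627 mm

165.6 mm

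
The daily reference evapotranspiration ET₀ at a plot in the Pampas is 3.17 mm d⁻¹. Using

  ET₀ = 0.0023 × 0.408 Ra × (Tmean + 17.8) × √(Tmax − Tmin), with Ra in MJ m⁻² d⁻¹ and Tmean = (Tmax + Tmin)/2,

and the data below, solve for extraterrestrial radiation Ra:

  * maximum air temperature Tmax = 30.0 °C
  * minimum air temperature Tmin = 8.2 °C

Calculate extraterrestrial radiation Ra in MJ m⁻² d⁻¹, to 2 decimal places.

19.61 MJ m⁻² d⁻¹

Tmean = (30.0+8.2)/2 = 19.10 °C; ΔT = 21.8
Ra = ET₀ / [0.0023 × 0.408 × (Tmean+17.8) × √ΔT]
   = 3.17 / (0.0023 × 0.408 × 36.90 × 4.6690) = 19.607 MJ m⁻² d⁻¹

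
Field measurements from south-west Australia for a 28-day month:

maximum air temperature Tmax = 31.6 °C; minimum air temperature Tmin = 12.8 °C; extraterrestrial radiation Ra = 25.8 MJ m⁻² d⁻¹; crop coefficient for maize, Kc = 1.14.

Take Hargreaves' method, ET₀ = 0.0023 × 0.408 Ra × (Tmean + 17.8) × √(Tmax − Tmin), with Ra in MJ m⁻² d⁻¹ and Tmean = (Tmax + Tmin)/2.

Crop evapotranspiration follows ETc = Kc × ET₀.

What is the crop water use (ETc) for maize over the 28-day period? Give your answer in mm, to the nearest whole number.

134 mm

Tmean = (31.6 + 12.8)/2 = 22.20 °C
0.408 Ra = 0.408 × 25.8 = 10.5264 mm/d equivalent
ET₀ = 0.0023 × 10.5264 × (22.20 + 17.8) × √18.8 = 0.0023 × 10.5264 × 40.00 × 4.3359 = 4.1990 mm/d
ETc = Kc × ET₀ = 1.14 × 4.1990 = 4.7869 mm/d
Over 28 days: 4.7869 × 28 = 134.033 mm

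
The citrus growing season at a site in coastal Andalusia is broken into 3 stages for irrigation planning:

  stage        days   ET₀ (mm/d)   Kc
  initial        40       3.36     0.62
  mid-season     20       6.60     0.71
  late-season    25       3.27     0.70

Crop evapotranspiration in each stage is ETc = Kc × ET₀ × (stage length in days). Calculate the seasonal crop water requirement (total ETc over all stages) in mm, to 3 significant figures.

initial: 0.62 × 3.36 × 40 = 83.33 mm
mid-season: 0.71 × 6.60 × 20 = 93.72 mm
late-season: 0.70 × 3.27 × 25 = 57.23 mm
Seasonal total = 234.28 mm

234 mm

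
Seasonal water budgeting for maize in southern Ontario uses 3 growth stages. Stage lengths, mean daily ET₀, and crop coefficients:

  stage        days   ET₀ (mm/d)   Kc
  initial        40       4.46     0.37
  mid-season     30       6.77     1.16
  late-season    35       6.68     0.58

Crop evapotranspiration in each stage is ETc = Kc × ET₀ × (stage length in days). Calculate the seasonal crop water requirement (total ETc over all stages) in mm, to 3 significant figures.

437 mm

initial: 0.37 × 4.46 × 40 = 66.01 mm
mid-season: 1.16 × 6.77 × 30 = 235.60 mm
late-season: 0.58 × 6.68 × 35 = 135.60 mm
Seasonal total = 437.21 mm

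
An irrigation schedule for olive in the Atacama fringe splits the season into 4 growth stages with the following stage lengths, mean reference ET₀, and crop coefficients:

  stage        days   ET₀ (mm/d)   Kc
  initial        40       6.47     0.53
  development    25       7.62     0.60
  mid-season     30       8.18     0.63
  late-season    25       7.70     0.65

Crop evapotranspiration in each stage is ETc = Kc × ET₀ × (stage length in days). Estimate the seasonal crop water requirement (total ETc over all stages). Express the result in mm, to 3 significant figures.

531 mm

initial: 0.53 × 6.47 × 40 = 137.16 mm
development: 0.60 × 7.62 × 25 = 114.30 mm
mid-season: 0.63 × 8.18 × 30 = 154.60 mm
late-season: 0.65 × 7.70 × 25 = 125.13 mm
Seasonal total = 531.19 mm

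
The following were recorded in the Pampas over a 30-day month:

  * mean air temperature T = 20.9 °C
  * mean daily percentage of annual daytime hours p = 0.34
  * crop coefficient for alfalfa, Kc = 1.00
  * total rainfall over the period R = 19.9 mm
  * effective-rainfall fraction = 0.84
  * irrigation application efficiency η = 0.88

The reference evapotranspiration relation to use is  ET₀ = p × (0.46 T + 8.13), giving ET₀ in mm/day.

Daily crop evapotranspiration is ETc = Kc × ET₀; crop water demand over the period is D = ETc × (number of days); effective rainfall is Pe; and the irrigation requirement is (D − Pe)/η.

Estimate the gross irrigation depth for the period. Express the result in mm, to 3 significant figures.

ET₀ = 0.34 × (0.46 × 20.9 + 8.13) = 0.34 × 17.744 = 6.0330 mm/d
ETc = Kc × ET₀ = 1.00 × 6.0330 = 6.0330 mm/d
Crop demand D = ETc × 30 d = 6.0330 × 30 = 180.990 mm
Pe = 0.84 × 19.9 = 16.716 mm
D − Pe = 180.990 − 16.716 = 164.274 mm
Gross irrigation = 164.274 / 0.88 = 186.675 mm

187 mm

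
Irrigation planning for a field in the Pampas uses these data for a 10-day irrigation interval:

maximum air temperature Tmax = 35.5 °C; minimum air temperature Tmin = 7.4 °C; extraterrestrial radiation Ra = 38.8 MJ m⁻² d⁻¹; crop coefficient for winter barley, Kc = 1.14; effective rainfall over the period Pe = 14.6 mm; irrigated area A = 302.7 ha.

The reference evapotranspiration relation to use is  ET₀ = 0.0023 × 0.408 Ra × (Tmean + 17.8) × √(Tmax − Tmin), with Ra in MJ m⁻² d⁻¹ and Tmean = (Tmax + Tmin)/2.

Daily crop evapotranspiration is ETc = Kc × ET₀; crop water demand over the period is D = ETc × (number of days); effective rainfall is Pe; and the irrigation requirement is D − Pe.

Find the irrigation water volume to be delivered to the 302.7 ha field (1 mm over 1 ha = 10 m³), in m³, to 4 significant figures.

217200 m³

Tmean = (35.5 + 7.4)/2 = 21.45 °C
0.408 Ra = 0.408 × 38.8 = 15.8304 mm/d equivalent
ET₀ = 0.0023 × 15.8304 × (21.45 + 17.8) × √28.1 = 0.0023 × 15.8304 × 39.25 × 5.3009 = 7.5755 mm/d
ETc = Kc × ET₀ = 1.14 × 7.5755 = 8.6361 mm/d
Crop demand D = ETc × 10 d = 8.6361 × 10 = 86.361 mm
D − Pe = 86.361 − 14.6 = 71.761 mm
Volume = 71.761 mm × 302.7 ha × 10 = 217220.5 m³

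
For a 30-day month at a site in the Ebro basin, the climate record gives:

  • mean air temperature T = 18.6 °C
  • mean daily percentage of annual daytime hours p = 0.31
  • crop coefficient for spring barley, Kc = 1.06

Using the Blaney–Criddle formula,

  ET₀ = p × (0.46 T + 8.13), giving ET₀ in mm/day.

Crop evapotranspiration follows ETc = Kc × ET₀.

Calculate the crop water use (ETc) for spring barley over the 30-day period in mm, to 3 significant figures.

ET₀ = 0.31 × (0.46 × 18.6 + 8.13) = 0.31 × 16.686 = 5.1727 mm/d
ETc = Kc × ET₀ = 1.06 × 5.1727 = 5.4831 mm/d
Over 30 days: 5.4831 × 30 = 164.493 mm

164 mm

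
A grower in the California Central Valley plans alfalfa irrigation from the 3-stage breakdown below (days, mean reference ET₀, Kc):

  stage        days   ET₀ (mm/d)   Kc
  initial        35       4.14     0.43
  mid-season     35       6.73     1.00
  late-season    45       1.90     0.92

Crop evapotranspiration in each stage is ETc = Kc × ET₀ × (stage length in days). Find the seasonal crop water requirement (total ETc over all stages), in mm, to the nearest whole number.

377 mm

initial: 0.43 × 4.14 × 35 = 62.31 mm
mid-season: 1.00 × 6.73 × 35 = 235.55 mm
late-season: 0.92 × 1.90 × 45 = 78.66 mm
Seasonal total = 376.52 mm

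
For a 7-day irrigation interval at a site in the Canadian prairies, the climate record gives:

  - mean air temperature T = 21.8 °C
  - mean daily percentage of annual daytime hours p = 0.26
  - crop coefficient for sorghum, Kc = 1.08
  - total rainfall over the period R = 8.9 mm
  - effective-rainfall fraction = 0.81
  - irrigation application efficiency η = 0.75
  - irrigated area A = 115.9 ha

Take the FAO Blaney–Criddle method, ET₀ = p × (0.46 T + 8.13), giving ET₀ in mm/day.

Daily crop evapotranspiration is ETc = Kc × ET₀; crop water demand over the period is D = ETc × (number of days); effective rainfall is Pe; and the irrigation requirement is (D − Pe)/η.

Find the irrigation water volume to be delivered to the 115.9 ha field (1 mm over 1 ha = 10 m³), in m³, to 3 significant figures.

44000 m³

ET₀ = 0.26 × (0.46 × 21.8 + 8.13) = 0.26 × 18.158 = 4.7211 mm/d
ETc = Kc × ET₀ = 1.08 × 4.7211 = 5.0988 mm/d
Crop demand D = ETc × 7 d = 5.0988 × 7 = 35.692 mm
Pe = 0.81 × 8.9 = 7.209 mm
D − Pe = 35.692 − 7.209 = 28.483 mm
Gross irrigation = 28.483 / 0.75 = 37.977 mm
Volume = 37.977 mm × 115.9 ha × 10 = 44015.3 m³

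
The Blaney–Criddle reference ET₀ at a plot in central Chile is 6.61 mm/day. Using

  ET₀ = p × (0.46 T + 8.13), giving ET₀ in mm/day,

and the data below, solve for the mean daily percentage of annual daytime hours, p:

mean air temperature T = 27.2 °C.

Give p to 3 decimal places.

p = ET₀ / (0.46 T + 8.13) = 6.61 / (0.46 × 27.2 + 8.13) = 6.61 / 20.642 = 0.3202

0.320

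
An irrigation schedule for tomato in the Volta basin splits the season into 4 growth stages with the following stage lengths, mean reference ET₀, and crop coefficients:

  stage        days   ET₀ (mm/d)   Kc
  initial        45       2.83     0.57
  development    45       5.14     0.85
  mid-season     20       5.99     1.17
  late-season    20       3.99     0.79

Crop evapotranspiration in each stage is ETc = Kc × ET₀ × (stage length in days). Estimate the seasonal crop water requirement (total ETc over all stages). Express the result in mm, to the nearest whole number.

initial: 0.57 × 2.83 × 45 = 72.59 mm
development: 0.85 × 5.14 × 45 = 196.61 mm
mid-season: 1.17 × 5.99 × 20 = 140.17 mm
late-season: 0.79 × 3.99 × 20 = 63.04 mm
Seasonal total = 472.41 mm

472 mm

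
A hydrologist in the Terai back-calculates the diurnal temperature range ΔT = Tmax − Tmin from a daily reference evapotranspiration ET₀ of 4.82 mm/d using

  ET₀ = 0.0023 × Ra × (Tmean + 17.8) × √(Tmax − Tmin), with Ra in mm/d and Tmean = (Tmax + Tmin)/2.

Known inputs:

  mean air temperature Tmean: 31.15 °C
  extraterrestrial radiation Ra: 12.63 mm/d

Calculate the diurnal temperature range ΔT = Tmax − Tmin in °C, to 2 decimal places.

11.49 °C

√ΔT = ET₀ / [0.0023 × Ra × (Tmean+17.8)] = 4.82 / (0.0023 × 12.63 × 48.95) = 3.3897
ΔT = 3.3897² = 11.490 °C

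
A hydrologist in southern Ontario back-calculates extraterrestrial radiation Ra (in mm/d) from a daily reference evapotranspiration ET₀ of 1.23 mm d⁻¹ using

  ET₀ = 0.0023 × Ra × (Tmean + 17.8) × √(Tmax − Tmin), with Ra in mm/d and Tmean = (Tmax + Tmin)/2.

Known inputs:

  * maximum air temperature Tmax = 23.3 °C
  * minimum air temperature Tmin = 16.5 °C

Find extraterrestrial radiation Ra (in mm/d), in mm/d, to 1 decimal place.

Tmean = 19.90 °C; √ΔT = 2.6077
Ra = ET₀ / [0.0023 × (Tmean+17.8) × √ΔT] = 1.23 / (0.0023 × 37.70 × 2.6077) = 5.440 mm/d

5.4 mm/d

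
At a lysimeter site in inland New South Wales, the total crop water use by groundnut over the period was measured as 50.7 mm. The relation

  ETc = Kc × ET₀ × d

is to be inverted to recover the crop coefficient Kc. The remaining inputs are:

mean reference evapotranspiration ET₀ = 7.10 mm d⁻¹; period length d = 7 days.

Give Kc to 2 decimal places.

1.02

ETc = Kc × ET₀ × d  ⇒  Kc = ETc / (ET₀ × d)
Kc = 50.7 / (7.10 × 7) = 50.7 / 49.70 = 1.0201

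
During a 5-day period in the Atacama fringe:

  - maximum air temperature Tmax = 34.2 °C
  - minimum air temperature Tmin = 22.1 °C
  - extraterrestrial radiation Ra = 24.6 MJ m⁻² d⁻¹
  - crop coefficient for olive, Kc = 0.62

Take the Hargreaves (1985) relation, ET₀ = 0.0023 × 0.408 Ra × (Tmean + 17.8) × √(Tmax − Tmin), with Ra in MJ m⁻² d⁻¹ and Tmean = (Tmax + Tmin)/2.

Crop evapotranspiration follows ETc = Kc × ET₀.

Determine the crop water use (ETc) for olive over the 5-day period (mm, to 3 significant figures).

11.4 mm

Tmean = (34.2 + 22.1)/2 = 28.15 °C
0.408 Ra = 0.408 × 24.6 = 10.0368 mm/d equivalent
ET₀ = 0.0023 × 10.0368 × (28.15 + 17.8) × √12.1 = 0.0023 × 10.0368 × 45.95 × 3.4785 = 3.6898 mm/d
ETc = Kc × ET₀ = 0.62 × 3.6898 = 2.2877 mm/d
Over 5 days: 2.2877 × 5 = 11.439 mm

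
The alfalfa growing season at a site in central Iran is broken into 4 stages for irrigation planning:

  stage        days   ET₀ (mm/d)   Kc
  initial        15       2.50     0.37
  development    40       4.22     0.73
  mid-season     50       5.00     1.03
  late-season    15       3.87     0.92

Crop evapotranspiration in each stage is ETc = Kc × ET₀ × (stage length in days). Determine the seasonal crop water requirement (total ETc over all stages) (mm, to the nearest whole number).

initial: 0.37 × 2.50 × 15 = 13.88 mm
development: 0.73 × 4.22 × 40 = 123.22 mm
mid-season: 1.03 × 5.00 × 50 = 257.50 mm
late-season: 0.92 × 3.87 × 15 = 53.41 mm
Seasonal total = 448.01 mm

448 mm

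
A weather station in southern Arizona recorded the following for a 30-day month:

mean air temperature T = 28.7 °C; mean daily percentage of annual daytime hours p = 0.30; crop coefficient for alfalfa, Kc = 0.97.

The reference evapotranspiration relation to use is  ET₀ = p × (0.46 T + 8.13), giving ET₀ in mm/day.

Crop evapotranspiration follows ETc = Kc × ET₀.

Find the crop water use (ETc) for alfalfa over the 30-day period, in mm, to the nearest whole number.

ET₀ = 0.30 × (0.46 × 28.7 + 8.13) = 0.30 × 21.332 = 6.3996 mm/d
ETc = Kc × ET₀ = 0.97 × 6.3996 = 6.2076 mm/d
Over 30 days: 6.2076 × 30 = 186.228 mm

186 mm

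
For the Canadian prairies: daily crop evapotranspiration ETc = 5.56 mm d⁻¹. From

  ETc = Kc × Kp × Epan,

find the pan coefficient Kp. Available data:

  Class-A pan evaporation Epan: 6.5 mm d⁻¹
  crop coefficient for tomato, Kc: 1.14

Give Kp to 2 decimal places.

0.75

ETc = Kc × Kp × Epan  ⇒  Kp = ETc / (Kc × Epan)
Kp = 5.56 / (1.14 × 6.5) = 5.56 / 7.410 = 0.7503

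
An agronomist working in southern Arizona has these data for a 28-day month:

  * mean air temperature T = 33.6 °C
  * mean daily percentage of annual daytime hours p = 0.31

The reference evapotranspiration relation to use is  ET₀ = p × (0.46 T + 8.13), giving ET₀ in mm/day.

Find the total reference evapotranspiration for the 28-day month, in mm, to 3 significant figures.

205 mm

ET₀ = 0.31 × (0.46 × 33.6 + 8.13) = 0.31 × 23.586 = 7.3117 mm/d
Monthly total = 7.3117 × 28 = 204.728 mm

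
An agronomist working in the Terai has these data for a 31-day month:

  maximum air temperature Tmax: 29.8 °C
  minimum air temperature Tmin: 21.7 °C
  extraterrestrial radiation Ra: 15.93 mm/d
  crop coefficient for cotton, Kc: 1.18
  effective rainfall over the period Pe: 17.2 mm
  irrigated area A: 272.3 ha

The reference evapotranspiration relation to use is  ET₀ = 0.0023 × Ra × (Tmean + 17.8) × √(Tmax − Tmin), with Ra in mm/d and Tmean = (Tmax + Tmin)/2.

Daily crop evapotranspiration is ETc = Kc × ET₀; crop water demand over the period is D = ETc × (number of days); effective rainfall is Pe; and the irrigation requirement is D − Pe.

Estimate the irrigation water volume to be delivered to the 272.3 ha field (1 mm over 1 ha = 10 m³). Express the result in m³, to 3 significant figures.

406000 m³

Tmean = (29.8 + 21.7)/2 = 25.75 °C
ET₀ = 0.0023 × 15.93 × (25.75 + 17.8) × √8.1 = 0.0023 × 15.93 × 43.55 × 2.8460 = 4.5412 mm/d
ETc = Kc × ET₀ = 1.18 × 4.5412 = 5.3586 mm/d
Crop demand D = ETc × 31 d = 5.3586 × 31 = 166.117 mm
D − Pe = 166.117 − 17.2 = 148.917 mm
Volume = 148.917 mm × 272.3 ha × 10 = 405501.0 m³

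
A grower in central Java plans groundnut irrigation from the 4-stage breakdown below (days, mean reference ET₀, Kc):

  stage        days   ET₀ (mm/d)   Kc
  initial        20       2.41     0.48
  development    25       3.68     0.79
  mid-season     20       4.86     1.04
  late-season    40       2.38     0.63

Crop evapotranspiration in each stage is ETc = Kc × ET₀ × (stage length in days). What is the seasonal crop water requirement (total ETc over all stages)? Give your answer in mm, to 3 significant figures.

initial: 0.48 × 2.41 × 20 = 23.14 mm
development: 0.79 × 3.68 × 25 = 72.68 mm
mid-season: 1.04 × 4.86 × 20 = 101.09 mm
late-season: 0.63 × 2.38 × 40 = 59.98 mm
Seasonal total = 256.89 mm

257 mm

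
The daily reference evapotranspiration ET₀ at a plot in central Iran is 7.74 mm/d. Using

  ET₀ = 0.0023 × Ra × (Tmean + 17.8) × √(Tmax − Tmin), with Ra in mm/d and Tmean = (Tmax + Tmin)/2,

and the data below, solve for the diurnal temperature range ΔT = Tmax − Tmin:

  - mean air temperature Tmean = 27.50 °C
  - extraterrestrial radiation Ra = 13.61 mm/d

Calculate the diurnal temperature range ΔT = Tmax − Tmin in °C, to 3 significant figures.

29.8 °C

√ΔT = ET₀ / [0.0023 × Ra × (Tmean+17.8)] = 7.74 / (0.0023 × 13.61 × 45.30) = 5.4583
ΔT = 5.4583² = 29.793 °C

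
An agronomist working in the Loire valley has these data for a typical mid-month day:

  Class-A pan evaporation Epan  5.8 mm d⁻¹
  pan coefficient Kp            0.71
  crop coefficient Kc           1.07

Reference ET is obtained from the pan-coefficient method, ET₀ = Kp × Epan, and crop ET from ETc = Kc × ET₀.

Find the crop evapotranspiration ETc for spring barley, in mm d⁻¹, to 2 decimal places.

ET₀ = 0.71 × 5.8 = 4.1180 mm/d
ETc = Kc × ET₀ = 1.07 × 4.1180 = 4.4063 mm/d

4.41 mm d⁻¹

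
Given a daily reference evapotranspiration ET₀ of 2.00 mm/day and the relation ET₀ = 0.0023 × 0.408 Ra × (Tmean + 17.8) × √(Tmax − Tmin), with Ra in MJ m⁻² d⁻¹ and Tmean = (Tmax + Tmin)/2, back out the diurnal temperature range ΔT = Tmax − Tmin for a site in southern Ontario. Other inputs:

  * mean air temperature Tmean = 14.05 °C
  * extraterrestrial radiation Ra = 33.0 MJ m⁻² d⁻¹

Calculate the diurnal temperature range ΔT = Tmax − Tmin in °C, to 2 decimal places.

√ΔT = ET₀ / [0.0023 × 0.408 × Ra × (Tmean+17.8)] = 2.00 / (0.0023 × 13.4640 × 31.85) = 2.0278
ΔT = 2.0278² = 4.112 °C

4.11 °C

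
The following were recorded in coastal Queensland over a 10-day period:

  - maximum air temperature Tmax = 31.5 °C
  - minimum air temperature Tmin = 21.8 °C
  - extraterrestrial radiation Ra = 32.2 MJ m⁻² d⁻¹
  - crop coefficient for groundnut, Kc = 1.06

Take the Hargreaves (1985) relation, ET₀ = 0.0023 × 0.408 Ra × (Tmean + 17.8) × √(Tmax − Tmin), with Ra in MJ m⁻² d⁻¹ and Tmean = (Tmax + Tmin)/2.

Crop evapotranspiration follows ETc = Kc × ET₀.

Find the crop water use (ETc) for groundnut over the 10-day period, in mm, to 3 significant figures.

44.3 mm

Tmean = (31.5 + 21.8)/2 = 26.65 °C
0.408 Ra = 0.408 × 32.2 = 13.1376 mm/d equivalent
ET₀ = 0.0023 × 13.1376 × (26.65 + 17.8) × √9.7 = 0.0023 × 13.1376 × 44.45 × 3.1145 = 4.1832 mm/d
ETc = Kc × ET₀ = 1.06 × 4.1832 = 4.4342 mm/d
Over 10 days: 4.4342 × 10 = 44.342 mm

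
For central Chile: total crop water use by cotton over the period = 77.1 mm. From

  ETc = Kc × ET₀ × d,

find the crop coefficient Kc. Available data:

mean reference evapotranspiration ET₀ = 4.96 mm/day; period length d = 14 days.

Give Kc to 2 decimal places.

ETc = Kc × ET₀ × d  ⇒  Kc = ETc / (ET₀ × d)
Kc = 77.1 / (4.96 × 14) = 77.1 / 69.44 = 1.1103

1.11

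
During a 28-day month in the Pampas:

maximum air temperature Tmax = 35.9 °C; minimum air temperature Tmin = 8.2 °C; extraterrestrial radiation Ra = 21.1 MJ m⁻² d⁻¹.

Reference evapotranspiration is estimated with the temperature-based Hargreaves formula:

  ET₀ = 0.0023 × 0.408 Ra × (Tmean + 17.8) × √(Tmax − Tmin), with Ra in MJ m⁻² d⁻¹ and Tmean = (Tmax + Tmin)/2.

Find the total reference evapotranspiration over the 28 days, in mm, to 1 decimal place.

Tmean = (35.9 + 8.2)/2 = 22.05 °C
0.408 Ra = 0.408 × 21.1 = 8.6088 mm/d equivalent
ET₀ = 0.0023 × 8.6088 × (22.05 + 17.8) × √27.7 = 0.0023 × 8.6088 × 39.85 × 5.2631 = 4.1528 mm/d
Over 28 days: 4.1528 × 28 = 116.278 mm

116.3 mm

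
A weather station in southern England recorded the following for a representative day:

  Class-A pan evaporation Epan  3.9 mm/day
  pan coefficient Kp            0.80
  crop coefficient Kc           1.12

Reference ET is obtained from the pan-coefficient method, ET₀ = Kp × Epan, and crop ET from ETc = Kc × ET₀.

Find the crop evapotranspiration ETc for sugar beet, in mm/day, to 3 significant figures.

3.49 mm/day

ET₀ = 0.80 × 3.9 = 3.1200 mm/d
ETc = Kc × ET₀ = 1.12 × 3.1200 = 3.4944 mm/d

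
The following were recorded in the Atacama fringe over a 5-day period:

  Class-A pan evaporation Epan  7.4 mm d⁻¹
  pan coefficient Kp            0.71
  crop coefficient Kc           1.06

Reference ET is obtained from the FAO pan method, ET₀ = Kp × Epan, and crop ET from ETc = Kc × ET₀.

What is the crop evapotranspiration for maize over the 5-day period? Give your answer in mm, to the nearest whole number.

28 mm

ET₀ = 0.71 × 7.4 = 5.2540 mm/d
ETc = Kc × ET₀ = 1.06 × 5.2540 = 5.5692 mm/d
Over 5 days: 5.5692 × 5 = 27.846 mm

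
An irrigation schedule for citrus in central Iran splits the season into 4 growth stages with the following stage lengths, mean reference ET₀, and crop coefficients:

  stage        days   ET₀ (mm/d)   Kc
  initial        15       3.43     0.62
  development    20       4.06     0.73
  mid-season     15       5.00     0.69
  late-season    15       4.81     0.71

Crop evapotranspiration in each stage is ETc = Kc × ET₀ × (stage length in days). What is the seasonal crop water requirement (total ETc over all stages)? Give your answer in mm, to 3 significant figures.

194 mm

initial: 0.62 × 3.43 × 15 = 31.90 mm
development: 0.73 × 4.06 × 20 = 59.28 mm
mid-season: 0.69 × 5.00 × 15 = 51.75 mm
late-season: 0.71 × 4.81 × 15 = 51.23 mm
Seasonal total = 194.16 mm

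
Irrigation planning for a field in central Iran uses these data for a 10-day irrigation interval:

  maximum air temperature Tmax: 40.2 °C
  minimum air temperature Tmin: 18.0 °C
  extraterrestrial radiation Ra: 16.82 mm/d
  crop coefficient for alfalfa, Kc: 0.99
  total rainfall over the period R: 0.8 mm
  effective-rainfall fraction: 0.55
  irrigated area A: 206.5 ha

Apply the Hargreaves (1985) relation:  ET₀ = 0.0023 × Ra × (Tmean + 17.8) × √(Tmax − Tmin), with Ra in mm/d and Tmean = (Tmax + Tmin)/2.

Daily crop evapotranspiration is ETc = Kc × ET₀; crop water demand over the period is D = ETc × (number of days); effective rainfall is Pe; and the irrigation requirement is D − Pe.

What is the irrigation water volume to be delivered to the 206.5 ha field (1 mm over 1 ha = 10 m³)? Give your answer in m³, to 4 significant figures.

Tmean = (40.2 + 18.0)/2 = 29.10 °C
ET₀ = 0.0023 × 16.82 × (29.10 + 17.8) × √22.2 = 0.0023 × 16.82 × 46.90 × 4.7117 = 8.5488 mm/d
ETc = Kc × ET₀ = 0.99 × 8.5488 = 8.4633 mm/d
Crop demand D = ETc × 10 d = 8.4633 × 10 = 84.633 mm
Pe = 0.55 × 0.8 = 0.440 mm
D − Pe = 84.633 − 0.440 = 84.193 mm
Volume = 84.193 mm × 206.5 ha × 10 = 173858.5 m³

173900 m³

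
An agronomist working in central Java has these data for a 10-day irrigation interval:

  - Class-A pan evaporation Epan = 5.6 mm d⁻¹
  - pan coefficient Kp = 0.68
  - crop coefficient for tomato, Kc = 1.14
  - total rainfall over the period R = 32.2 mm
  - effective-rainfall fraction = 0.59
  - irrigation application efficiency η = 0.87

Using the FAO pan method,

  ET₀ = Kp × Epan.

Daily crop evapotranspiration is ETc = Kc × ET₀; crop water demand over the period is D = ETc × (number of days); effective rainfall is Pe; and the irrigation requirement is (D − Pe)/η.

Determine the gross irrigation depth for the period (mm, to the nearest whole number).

ET₀ = 0.68 × 5.6 = 3.8080 mm/d
ETc = Kc × ET₀ = 1.14 × 3.8080 = 4.3411 mm/d
Crop demand D = ETc × 10 d = 4.3411 × 10 = 43.411 mm
Pe = 0.59 × 32.2 = 18.998 mm
D − Pe = 43.411 − 18.998 = 24.413 mm
Gross irrigation = 24.413 / 0.87 = 28.061 mm

28 mm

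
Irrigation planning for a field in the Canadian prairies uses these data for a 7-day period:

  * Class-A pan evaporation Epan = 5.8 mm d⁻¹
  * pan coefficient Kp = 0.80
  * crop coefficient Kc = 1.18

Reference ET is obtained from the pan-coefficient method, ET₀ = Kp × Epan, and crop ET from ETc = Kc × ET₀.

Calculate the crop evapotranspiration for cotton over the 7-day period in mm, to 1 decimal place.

ET₀ = 0.80 × 5.8 = 4.6400 mm/d
ETc = Kc × ET₀ = 1.18 × 4.6400 = 5.4752 mm/d
Over 7 days: 5.4752 × 7 = 38.326 mm

38.3 mm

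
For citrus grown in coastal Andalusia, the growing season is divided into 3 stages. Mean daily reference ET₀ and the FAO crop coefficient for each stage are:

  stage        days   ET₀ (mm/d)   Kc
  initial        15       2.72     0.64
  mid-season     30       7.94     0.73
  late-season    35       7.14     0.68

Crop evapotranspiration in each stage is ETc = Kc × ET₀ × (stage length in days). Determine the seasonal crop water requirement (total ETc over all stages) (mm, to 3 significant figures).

370 mm

initial: 0.64 × 2.72 × 15 = 26.11 mm
mid-season: 0.73 × 7.94 × 30 = 173.89 mm
late-season: 0.68 × 7.14 × 35 = 169.93 mm
Seasonal total = 369.93 mm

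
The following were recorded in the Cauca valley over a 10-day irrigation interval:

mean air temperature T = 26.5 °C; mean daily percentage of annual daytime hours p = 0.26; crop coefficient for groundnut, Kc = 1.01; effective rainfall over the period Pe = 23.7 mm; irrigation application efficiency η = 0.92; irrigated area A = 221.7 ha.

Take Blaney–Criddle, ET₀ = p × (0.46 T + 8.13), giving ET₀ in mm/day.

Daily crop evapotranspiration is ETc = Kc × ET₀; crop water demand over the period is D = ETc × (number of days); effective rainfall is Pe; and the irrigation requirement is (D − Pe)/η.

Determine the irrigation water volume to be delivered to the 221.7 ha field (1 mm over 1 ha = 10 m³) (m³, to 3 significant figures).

ET₀ = 0.26 × (0.46 × 26.5 + 8.13) = 0.26 × 20.320 = 5.2832 mm/d
ETc = Kc × ET₀ = 1.01 × 5.2832 = 5.3360 mm/d
Crop demand D = ETc × 10 d = 5.3360 × 10 = 53.360 mm
D − Pe = 53.360 − 23.7 = 29.660 mm
Gross irrigation = 29.660 / 0.92 = 32.239 mm
Volume = 32.239 mm × 221.7 ha × 10 = 71473.9 m³

71500 m³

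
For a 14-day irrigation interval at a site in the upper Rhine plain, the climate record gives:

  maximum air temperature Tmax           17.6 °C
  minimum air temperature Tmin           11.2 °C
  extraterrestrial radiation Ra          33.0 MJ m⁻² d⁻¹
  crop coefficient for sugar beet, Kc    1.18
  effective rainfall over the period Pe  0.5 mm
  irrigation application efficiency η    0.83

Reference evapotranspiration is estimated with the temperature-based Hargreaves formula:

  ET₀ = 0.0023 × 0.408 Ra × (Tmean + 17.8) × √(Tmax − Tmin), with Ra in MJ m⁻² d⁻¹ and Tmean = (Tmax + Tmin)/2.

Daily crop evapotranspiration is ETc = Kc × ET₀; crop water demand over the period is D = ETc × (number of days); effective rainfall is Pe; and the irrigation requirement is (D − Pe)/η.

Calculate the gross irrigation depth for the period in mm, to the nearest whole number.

Tmean = (17.6 + 11.2)/2 = 14.40 °C
0.408 Ra = 0.408 × 33.0 = 13.4640 mm/d equivalent
ET₀ = 0.0023 × 13.4640 × (14.40 + 17.8) × √6.4 = 0.0023 × 13.4640 × 32.20 × 2.5298 = 2.5226 mm/d
ETc = Kc × ET₀ = 1.18 × 2.5226 = 2.9767 mm/d
Crop demand D = ETc × 14 d = 2.9767 × 14 = 41.674 mm
D − Pe = 41.674 − 0.5 = 41.174 mm
Gross irrigation = 41.174 / 0.83 = 49.607 mm

50 mm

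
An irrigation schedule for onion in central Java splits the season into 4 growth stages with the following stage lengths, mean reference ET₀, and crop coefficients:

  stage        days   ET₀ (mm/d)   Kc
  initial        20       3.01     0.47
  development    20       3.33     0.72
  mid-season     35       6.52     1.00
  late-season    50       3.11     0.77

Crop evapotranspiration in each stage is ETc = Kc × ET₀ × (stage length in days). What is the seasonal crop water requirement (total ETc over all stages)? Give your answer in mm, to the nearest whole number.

424 mm

initial: 0.47 × 3.01 × 20 = 28.29 mm
development: 0.72 × 3.33 × 20 = 47.95 mm
mid-season: 1.00 × 6.52 × 35 = 228.20 mm
late-season: 0.77 × 3.11 × 50 = 119.74 mm
Seasonal total = 424.18 mm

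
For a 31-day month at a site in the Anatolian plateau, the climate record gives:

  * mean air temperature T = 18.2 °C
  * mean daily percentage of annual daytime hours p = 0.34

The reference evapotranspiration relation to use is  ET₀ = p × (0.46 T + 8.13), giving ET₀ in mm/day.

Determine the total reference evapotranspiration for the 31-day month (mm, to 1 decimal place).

ET₀ = 0.34 × (0.46 × 18.2 + 8.13) = 0.34 × 16.502 = 5.6107 mm/d
Monthly total = 5.6107 × 31 = 173.932 mm

173.9 mm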